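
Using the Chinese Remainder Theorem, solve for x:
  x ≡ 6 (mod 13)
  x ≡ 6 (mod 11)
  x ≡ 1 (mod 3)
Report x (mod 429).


Moduli 13, 11, 3 are pairwise coprime; by CRT there is a unique solution modulo M = 13 · 11 · 3 = 429.
Solve pairwise, accumulating the modulus:
  Start with x ≡ 6 (mod 13).
  Combine with x ≡ 6 (mod 11): since gcd(13, 11) = 1, we get a unique residue mod 143.
    Write x = 6 + 13·t and substitute into x ≡ 6 (mod 11): 13·t ≡ 6 − 6 = 0 (mod 11).
    Reduce coefficients mod 11: 2·t ≡ 0 (mod 11).
    The inverse of 2 mod 11 is 6 (since 2·6 = 12 = 1·11 + 1), so t ≡ 6·0 = 0 ≡ 0 (mod 11).
    Then x = 6 + 13·0 = 6, valid modulo lcm(13, 11) = 143: x ≡ 6 (mod 143).
  Combine with x ≡ 1 (mod 3): since gcd(143, 3) = 1, we get a unique residue mod 429.
    Write x = 6 + 143·t and substitute into x ≡ 1 (mod 3): 143·t ≡ 1 − 6 = -5 (mod 3).
    Reduce coefficients mod 3: 2·t ≡ 1 (mod 3).
    The inverse of 2 mod 3 is 2 (since 2·2 = 4 = 1·3 + 1), so t ≡ 2·1 = 2 ≡ 2 (mod 3).
    Then x = 6 + 143·2 = 292, valid modulo lcm(143, 3) = 429: x ≡ 292 (mod 429).
Verify: 292 mod 13 = 6 ✓, 292 mod 11 = 6 ✓, 292 mod 3 = 1 ✓.

x ≡ 292 (mod 429).


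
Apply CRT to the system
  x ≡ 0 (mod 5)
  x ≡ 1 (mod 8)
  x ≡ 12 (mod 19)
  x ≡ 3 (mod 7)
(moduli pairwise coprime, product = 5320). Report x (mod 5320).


Product of moduli M = 5 · 8 · 19 · 7 = 5320.
Merge one congruence at a time:
  Start: x ≡ 0 (mod 5).
  Combine with x ≡ 1 (mod 8); new modulus lcm = 40.
    Write x = 0 + 5·t and substitute into x ≡ 1 (mod 8): 5·t ≡ 1 − 0 = 1 (mod 8).
    The inverse of 5 mod 8 is 5 (since 5·5 = 25 = 3·8 + 1), so t ≡ 5·1 = 5 ≡ 5 (mod 8).
    Then x = 0 + 5·5 = 25, valid modulo lcm(5, 8) = 40: x ≡ 25 (mod 40).
  Combine with x ≡ 12 (mod 19); new modulus lcm = 760.
    Write x = 25 + 40·t and substitute into x ≡ 12 (mod 19): 40·t ≡ 12 − 25 = -13 (mod 19).
    Reduce coefficients mod 19: 2·t ≡ 6 (mod 19).
    The inverse of 2 mod 19 is 10 (since 2·10 = 20 = 1·19 + 1), so t ≡ 10·6 = 60 ≡ 3 (mod 19).
    Then x = 25 + 40·3 = 145, valid modulo lcm(40, 19) = 760: x ≡ 145 (mod 760).
  Combine with x ≡ 3 (mod 7); new modulus lcm = 5320.
    Write x = 145 + 760·t and substitute into x ≡ 3 (mod 7): 760·t ≡ 3 − 145 = -142 (mod 7).
    Reduce coefficients mod 7: 4·t ≡ 5 (mod 7).
    The inverse of 4 mod 7 is 2 (since 4·2 = 8 = 1·7 + 1), so t ≡ 2·5 = 10 ≡ 3 (mod 7).
    Then x = 145 + 760·3 = 2425, valid modulo lcm(760, 7) = 5320: x ≡ 2425 (mod 5320).
Verify against each original: 2425 mod 5 = 0, 2425 mod 8 = 1, 2425 mod 19 = 12, 2425 mod 7 = 3.

x ≡ 2425 (mod 5320).


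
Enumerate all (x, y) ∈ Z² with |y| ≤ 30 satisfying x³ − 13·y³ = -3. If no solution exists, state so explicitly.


The equation is x³ - 13y³ = -3. For fixed y, x³ = 13·y³ − 3, so a solution requires the RHS to be a perfect cube.
Strategy: iterate y from -30 to 30, compute RHS = 13·y³ − 3, and check whether it is a (positive or negative) perfect cube.
Check small values of y:
  y = 0: RHS = -3 is not a perfect cube.
  y = 1: RHS = 10 is not a perfect cube.
  y = -1: RHS = -16 is not a perfect cube.
  y = 2: RHS = 101 is not a perfect cube.
  y = -2: RHS = -107 is not a perfect cube.
  y = 3: RHS = 348 is not a perfect cube.
  y = -3: RHS = -354 is not a perfect cube.
Continuing the search up to |y| = 30 finds no solutions either.
No (x, y) in the scanned range satisfies the equation.

No integer solutions with |y| ≤ 30.


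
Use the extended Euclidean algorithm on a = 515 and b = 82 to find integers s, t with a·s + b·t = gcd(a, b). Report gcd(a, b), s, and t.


Euclidean algorithm on (515, 82) — divide until remainder is 0:
  515 = 6 · 82 + 23
  82 = 3 · 23 + 13
  23 = 1 · 13 + 10
  13 = 1 · 10 + 3
  10 = 3 · 3 + 1
  3 = 3 · 1 + 0
gcd(515, 82) = 1.
Track Bezout coefficients alongside the remainders: start with r₀ = 515 = a·1 + b·0 (s = 1, t = 0) and r₁ = 82 = a·0 + b·1 (s = 0, t = 1); each new remainder r_{k+1} = r_{k-1} − q_k·r_k inherits s_{k+1} = s_{k-1} − q_k·s_k, t_{k+1} = t_{k-1} − q_k·t_k, so r_k = a·s_k + b·t_k at every step:
  q = 6: r = 23, s = 1 − 6·0 = 1, t = 0 − 6·1 = -6  (check: 515·1 + 82·(-6) = 23)
  q = 3: r = 13, s = 0 − 3·1 = -3, t = 1 − 3·(-6) = 19  (check: 515·(-3) + 82·19 = 13)
  q = 1: r = 10, s = 1 − 1·(-3) = 4, t = -6 − 1·19 = -25  (check: 515·4 + 82·(-25) = 10)
  q = 1: r = 3, s = -3 − 1·4 = -7, t = 19 − 1·(-25) = 44  (check: 515·(-7) + 82·44 = 3)
  q = 3: r = 1, s = 4 − 3·(-7) = 25, t = -25 − 3·44 = -157  (check: 515·25 + 82·(-157) = 1)
The row with r = 1 (the gcd) gives the Bezout coefficients s = 25, t = -157.
Result: 515 · (25) + 82 · (-157) = 1.

gcd(515, 82) = 1; s = 25, t = -157 (check: 515·25 + 82·(-157) = 1).


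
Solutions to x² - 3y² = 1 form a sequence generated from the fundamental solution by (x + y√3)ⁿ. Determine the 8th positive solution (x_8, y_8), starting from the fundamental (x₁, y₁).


Step 1: Find the fundamental solution (x₁, y₁) of x² - 3y² = 1.
  Expand √3 as a continued fraction. a₀ = ⌊√3⌋ = 1; iterate m_{k+1} = d_k·a_k − m_k, d_{k+1} = (3 − m_{k+1}²)/d_k, a_{k+1} = ⌊(a₀ + m_{k+1})/d_{k+1}⌋ (starting m₀ = 0, d₀ = 1), with convergents p_k = a_k·p_{k-1} + p_{k-2}, q_k = a_k·q_{k-1} + q_{k-2} (p₋₁ = 1, q₋₁ = 0):
  k = 0: a₀ = 1; p₀/q₀ = 1/1; p₀² − 3·q₀² = 1 − 3 = -2.
  k = 1: m = 1, d = 2, a = ⌊(1 + 1)/2⌋ = 1; p/q = (1·1 + 1)/(1·1 + 0) = 2/1; p² − 3·q² = 4 − 3 = 1.
  The first convergent with p² − 3·q² = 1 gives the fundamental solution (x₁, y₁) = (2, 1).
Step 2: Apply the recurrence (x_{n+1}, y_{n+1}) = (x₁x_n + 3y₁y_n, x₁y_n + y₁x_n) repeatedly.
  From (x_1, y_1) = (2, 1): x_2 = 2·2 + 3·1·1 = 7; y_2 = 2·1 + 1·2 = 4.
  From (x_2, y_2) = (7, 4): x_3 = 2·7 + 3·1·4 = 26; y_3 = 2·4 + 1·7 = 15.
  From (x_3, y_3) = (26, 15): x_4 = 2·26 + 3·1·15 = 97; y_4 = 2·15 + 1·26 = 56.
  From (x_4, y_4) = (97, 56): x_5 = 2·97 + 3·1·56 = 362; y_5 = 2·56 + 1·97 = 209.
  From (x_5, y_5) = (362, 209): x_6 = 2·362 + 3·1·209 = 1351; y_6 = 2·209 + 1·362 = 780.
  From (x_6, y_6) = (1351, 780): x_7 = 2·1351 + 3·1·780 = 5042; y_7 = 2·780 + 1·1351 = 2911.
  From (x_7, y_7) = (5042, 2911): x_8 = 2·5042 + 3·1·2911 = 18817; y_8 = 2·2911 + 1·5042 = 10864.
Step 3: Verify x_8² - 3·y_8² = 354079489 - 354079488 = 1 (should be 1). ✓

(x_1, y_1) = (2, 1); (x_8, y_8) = (18817, 10864).


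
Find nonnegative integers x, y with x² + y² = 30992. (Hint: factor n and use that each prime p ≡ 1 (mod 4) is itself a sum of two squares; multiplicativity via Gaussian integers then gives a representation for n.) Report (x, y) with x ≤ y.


Step 1: Factor n = 30992 = 2^4 · 13 · 149.
Step 2: Check the mod-4 condition on each prime factor: 2 = 2 (special); 13 ≡ 1 (mod 4), exponent 1; 149 ≡ 1 (mod 4), exponent 1.
All primes ≡ 3 (mod 4) appear to even exponent (or don't appear), so by the two-squares theorem n IS expressible as a sum of two squares.
Step 3: Build a representation. Group n = k² · m with k = 4 and m = 13 · 149 = 1937 (a product of primes ≡ 1 (mod 4)); a representation of m scales to one of n via (k·x)² + (k·y)² = k²(x² + y²). Each prime p ≡ 1 (mod 4) is itself a sum of two squares; find a² by testing p − a² for a perfect square:
  13: 13 − 1² = 12, 13 − 2² = 9 = 3² ⇒ 13 = 2² + 3².
  149: 149 − 1² = 148, 149 − 2² = 145, 149 − 3² = 140, 149 − 4² = 133, 149 − 5² = 124, 149 − 6² = 113, 149 − 7² = 100 = 10² ⇒ 149 = 7² + 10².
  Combine using the Brahmagupta–Fibonacci identity (a² + b²)(c² + d²) = (ac − bd)² + (ad + bc)² = (ac + bd)² + (ad − bc)²:
  13 · 149 = 1937: from (2² + 3²)(7² + 10²), take (2·7 − 3·10, 2·10 + 3·7) = (14 − 30, 20 + 21) = (-16, 41); dropping signs (only squares matter) gives (16, 41); check 16² + 41² = 256 + 1681 = 1937 ✓.
  Scale by k = 4: (4·16, 4·41) = (64, 164).
Step 4: Order so x ≤ y and verify: 64² + 164² = 4096 + 26896 = 30992 = n. ✓

n = 30992 = 64² + 164² (one valid representation with x ≤ y).


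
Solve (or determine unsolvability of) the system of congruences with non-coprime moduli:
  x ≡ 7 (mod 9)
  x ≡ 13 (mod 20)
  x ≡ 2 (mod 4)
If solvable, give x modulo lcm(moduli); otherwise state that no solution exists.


Moduli 9, 20, 4 are not pairwise coprime, so CRT works modulo lcm(m_i) when all pairwise compatibility conditions hold.
Pairwise compatibility: gcd(m_i, m_j) must divide a_i - a_j for every pair.
Merge one congruence at a time:
  Start: x ≡ 7 (mod 9).
  Combine with x ≡ 13 (mod 20): gcd(9, 20) = 1; 13 - 7 = 6, which IS divisible by 1, so compatible.
    Write x = 7 + 9·t and substitute into x ≡ 13 (mod 20): 9·t ≡ 13 − 7 = 6 (mod 20).
    The inverse of 9 mod 20 is 9 (since 9·9 = 81 = 4·20 + 1), so t ≡ 9·6 = 54 ≡ 14 (mod 20).
    Then x = 7 + 9·14 = 133, valid modulo lcm(9, 20) = 180: x ≡ 133 (mod 180).
  Combine with x ≡ 2 (mod 4): gcd(180, 4) = 4, and 2 - 133 = -131 is NOT divisible by 4.
    ⇒ system is inconsistent (no integer solution).

No solution (the system is inconsistent).


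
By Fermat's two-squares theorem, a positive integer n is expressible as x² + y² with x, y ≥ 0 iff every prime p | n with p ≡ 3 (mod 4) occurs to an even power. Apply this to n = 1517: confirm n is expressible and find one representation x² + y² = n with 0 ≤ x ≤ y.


Step 1: Factor n = 1517 = 37 · 41.
Step 2: Check the mod-4 condition on each prime factor: 37 ≡ 1 (mod 4), exponent 1; 41 ≡ 1 (mod 4), exponent 1.
All primes ≡ 3 (mod 4) appear to even exponent (or don't appear), so by the two-squares theorem n IS expressible as a sum of two squares.
Step 3: Build a representation. Here n = 37 · 41 is a product of primes ≡ 1 (mod 4). Each prime p ≡ 1 (mod 4) is itself a sum of two squares; find a² by testing p − a² for a perfect square:
  37: 37 − 1² = 36 = 6² ⇒ 37 = 1² + 6².
  41: 41 − 1² = 40, 41 − 2² = 37, 41 − 3² = 32, 41 − 4² = 25 = 5² ⇒ 41 = 4² + 5².
  Combine using the Brahmagupta–Fibonacci identity (a² + b²)(c² + d²) = (ac − bd)² + (ad + bc)² = (ac + bd)² + (ad − bc)²:
  37 · 41 = 1517: from (1² + 6²)(4² + 5²), take (1·4 − 6·5, 1·5 + 6·4) = (4 − 30, 5 + 24) = (-26, 29); dropping signs (only squares matter) gives (26, 29); check 26² + 29² = 676 + 841 = 1517 ✓.
Step 4: Order so x ≤ y and verify: 26² + 29² = 676 + 841 = 1517 = n. ✓

n = 1517 = 26² + 29² (one valid representation with x ≤ y).


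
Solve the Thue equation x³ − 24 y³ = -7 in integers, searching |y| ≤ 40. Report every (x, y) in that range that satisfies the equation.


The equation is x³ - 24y³ = -7. For fixed y, x³ = 24·y³ − 7, so a solution requires the RHS to be a perfect cube.
Strategy: iterate y from -40 to 40, compute RHS = 24·y³ − 7, and check whether it is a (positive or negative) perfect cube.
Check small values of y:
  y = 0: RHS = -7 is not a perfect cube.
  y = 1: RHS = 17 is not a perfect cube.
  y = -1: RHS = -31 is not a perfect cube.
  y = 2: RHS = 185 is not a perfect cube.
  y = -2: RHS = -199 is not a perfect cube.
  y = 3: RHS = 641 is not a perfect cube.
  y = -3: RHS = -655 is not a perfect cube.
Continuing the search up to |y| = 40 finds no solutions either.
No (x, y) in the scanned range satisfies the equation.

No integer solutions with |y| ≤ 40.


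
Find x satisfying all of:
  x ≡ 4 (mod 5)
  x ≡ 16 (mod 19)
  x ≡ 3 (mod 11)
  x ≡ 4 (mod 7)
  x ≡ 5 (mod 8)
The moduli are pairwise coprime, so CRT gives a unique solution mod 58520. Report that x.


Product of moduli M = 5 · 19 · 11 · 7 · 8 = 58520.
Merge one congruence at a time:
  Start: x ≡ 4 (mod 5).
  Combine with x ≡ 16 (mod 19); new modulus lcm = 95.
    Write x = 4 + 5·t and substitute into x ≡ 16 (mod 19): 5·t ≡ 16 − 4 = 12 (mod 19).
    The inverse of 5 mod 19 is 4 (since 5·4 = 20 = 1·19 + 1), so t ≡ 4·12 = 48 ≡ 10 (mod 19).
    Then x = 4 + 5·10 = 54, valid modulo lcm(5, 19) = 95: x ≡ 54 (mod 95).
  Combine with x ≡ 3 (mod 11); new modulus lcm = 1045.
    Write x = 54 + 95·t and substitute into x ≡ 3 (mod 11): 95·t ≡ 3 − 54 = -51 (mod 11).
    Reduce coefficients mod 11: 7·t ≡ 4 (mod 11).
    The inverse of 7 mod 11 is 8 (since 7·8 = 56 = 5·11 + 1), so t ≡ 8·4 = 32 ≡ 10 (mod 11).
    Then x = 54 + 95·10 = 1004, valid modulo lcm(95, 11) = 1045: x ≡ 1004 (mod 1045).
  Combine with x ≡ 4 (mod 7); new modulus lcm = 7315.
    Write x = 1004 + 1045·t and substitute into x ≡ 4 (mod 7): 1045·t ≡ 4 − 1004 = -1000 (mod 7).
    Reduce coefficients mod 7: 2·t ≡ 1 (mod 7).
    The inverse of 2 mod 7 is 4 (since 2·4 = 8 = 1·7 + 1), so t ≡ 4·1 = 4 ≡ 4 (mod 7).
    Then x = 1004 + 1045·4 = 5184, valid modulo lcm(1045, 7) = 7315: x ≡ 5184 (mod 7315).
  Combine with x ≡ 5 (mod 8); new modulus lcm = 58520.
    Write x = 5184 + 7315·t and substitute into x ≡ 5 (mod 8): 7315·t ≡ 5 − 5184 = -5179 (mod 8).
    Reduce coefficients mod 8: 3·t ≡ 5 (mod 8).
    The inverse of 3 mod 8 is 3 (since 3·3 = 9 = 1·8 + 1), so t ≡ 3·5 = 15 ≡ 7 (mod 8).
    Then x = 5184 + 7315·7 = 56389, valid modulo lcm(7315, 8) = 58520: x ≡ 56389 (mod 58520).
Verify against each original: 56389 mod 5 = 4, 56389 mod 19 = 16, 56389 mod 11 = 3, 56389 mod 7 = 4, 56389 mod 8 = 5.

x ≡ 56389 (mod 58520).


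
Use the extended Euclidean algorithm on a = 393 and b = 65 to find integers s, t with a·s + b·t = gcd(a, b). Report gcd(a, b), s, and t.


Euclidean algorithm on (393, 65) — divide until remainder is 0:
  393 = 6 · 65 + 3
  65 = 21 · 3 + 2
  3 = 1 · 2 + 1
  2 = 2 · 1 + 0
gcd(393, 65) = 1.
Track Bezout coefficients alongside the remainders: start with r₀ = 393 = a·1 + b·0 (s = 1, t = 0) and r₁ = 65 = a·0 + b·1 (s = 0, t = 1); each new remainder r_{k+1} = r_{k-1} − q_k·r_k inherits s_{k+1} = s_{k-1} − q_k·s_k, t_{k+1} = t_{k-1} − q_k·t_k, so r_k = a·s_k + b·t_k at every step:
  q = 6: r = 3, s = 1 − 6·0 = 1, t = 0 − 6·1 = -6  (check: 393·1 + 65·(-6) = 3)
  q = 21: r = 2, s = 0 − 21·1 = -21, t = 1 − 21·(-6) = 127  (check: 393·(-21) + 65·127 = 2)
  q = 1: r = 1, s = 1 − 1·(-21) = 22, t = -6 − 1·127 = -133  (check: 393·22 + 65·(-133) = 1)
The row with r = 1 (the gcd) gives the Bezout coefficients s = 22, t = -133.
Result: 393 · (22) + 65 · (-133) = 1.

gcd(393, 65) = 1; s = 22, t = -133 (check: 393·22 + 65·(-133) = 1).


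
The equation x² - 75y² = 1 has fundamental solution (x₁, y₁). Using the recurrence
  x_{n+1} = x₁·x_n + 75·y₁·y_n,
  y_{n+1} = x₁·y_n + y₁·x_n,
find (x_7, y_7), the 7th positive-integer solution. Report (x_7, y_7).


Step 1: Find the fundamental solution (x₁, y₁) of x² - 75y² = 1.
  Expand √75 as a continued fraction. a₀ = ⌊√75⌋ = 8; iterate m_{k+1} = d_k·a_k − m_k, d_{k+1} = (75 − m_{k+1}²)/d_k, a_{k+1} = ⌊(a₀ + m_{k+1})/d_{k+1}⌋ (starting m₀ = 0, d₀ = 1), with convergents p_k = a_k·p_{k-1} + p_{k-2}, q_k = a_k·q_{k-1} + q_{k-2} (p₋₁ = 1, q₋₁ = 0):
  k = 0: a₀ = 8; p₀/q₀ = 8/1; p₀² − 75·q₀² = 64 − 75 = -11.
  k = 1: m = 8, d = 11, a = ⌊(8 + 8)/11⌋ = 1; p/q = (1·8 + 1)/(1·1 + 0) = 9/1; p² − 75·q² = 81 − 75 = 6.
  k = 2: m = 3, d = 6, a = ⌊(8 + 3)/6⌋ = 1; p/q = (1·9 + 8)/(1·1 + 1) = 17/2; p² − 75·q² = 289 − 300 = -11.
  k = 3: m = 3, d = 11, a = ⌊(8 + 3)/11⌋ = 1; p/q = (1·17 + 9)/(1·2 + 1) = 26/3; p² − 75·q² = 676 − 675 = 1.
  The first convergent with p² − 75·q² = 1 gives the fundamental solution (x₁, y₁) = (26, 3).
Step 2: Apply the recurrence (x_{n+1}, y_{n+1}) = (x₁x_n + 75y₁y_n, x₁y_n + y₁x_n) repeatedly.
  From (x_1, y_1) = (26, 3): x_2 = 26·26 + 75·3·3 = 1351; y_2 = 26·3 + 3·26 = 156.
  From (x_2, y_2) = (1351, 156): x_3 = 26·1351 + 75·3·156 = 70226; y_3 = 26·156 + 3·1351 = 8109.
  From (x_3, y_3) = (70226, 8109): x_4 = 26·70226 + 75·3·8109 = 3650401; y_4 = 26·8109 + 3·70226 = 421512.
  From (x_4, y_4) = (3650401, 421512): x_5 = 26·3650401 + 75·3·421512 = 189750626; y_5 = 26·421512 + 3·3650401 = 21910515.
  From (x_5, y_5) = (189750626, 21910515): x_6 = 26·189750626 + 75·3·21910515 = 9863382151; y_6 = 26·21910515 + 3·189750626 = 1138925268.
  From (x_6, y_6) = (9863382151, 1138925268): x_7 = 26·9863382151 + 75·3·1138925268 = 512706121226; y_7 = 26·1138925268 + 3·9863382151 = 59202203421.
Step 3: Verify x_7² - 75·y_7² = 262867566742609807743076 - 262867566742609807743075 = 1 (should be 1). ✓

(x_1, y_1) = (26, 3); (x_7, y_7) = (512706121226, 59202203421).


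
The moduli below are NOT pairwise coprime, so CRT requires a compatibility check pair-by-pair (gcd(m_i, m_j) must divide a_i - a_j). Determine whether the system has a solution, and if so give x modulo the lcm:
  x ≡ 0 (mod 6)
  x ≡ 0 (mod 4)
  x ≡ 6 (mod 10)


Moduli 6, 4, 10 are not pairwise coprime, so CRT works modulo lcm(m_i) when all pairwise compatibility conditions hold.
Pairwise compatibility: gcd(m_i, m_j) must divide a_i - a_j for every pair.
Merge one congruence at a time:
  Start: x ≡ 0 (mod 6).
  Combine with x ≡ 0 (mod 4): gcd(6, 4) = 2; 0 - 0 = 0, which IS divisible by 2, so compatible.
    Write x = 0 + 6·t and substitute into x ≡ 0 (mod 4): 6·t ≡ 0 − 0 = 0 (mod 4).
    Divide the congruence (and modulus) by g = 2: 3·t ≡ 0 (mod 2).
    Reduce coefficients mod 2: 1·t ≡ 0 (mod 2).
    So t ≡ 0 (mod 2).
    Then x = 0 + 6·0 = 0, valid modulo lcm(6, 4) = 12: x ≡ 0 (mod 12).
  Combine with x ≡ 6 (mod 10): gcd(12, 10) = 2; 6 - 0 = 6, which IS divisible by 2, so compatible.
    Write x = 0 + 12·t and substitute into x ≡ 6 (mod 10): 12·t ≡ 6 − 0 = 6 (mod 10).
    Divide the congruence (and modulus) by g = 2: 6·t ≡ 3 (mod 5).
    Reduce coefficients mod 5: 1·t ≡ 3 (mod 5).
    So t ≡ 3 (mod 5).
    Then x = 0 + 12·3 = 36, valid modulo lcm(12, 10) = 60: x ≡ 36 (mod 60).
Verify: 36 mod 6 = 0, 36 mod 4 = 0, 36 mod 10 = 6.

x ≡ 36 (mod 60).


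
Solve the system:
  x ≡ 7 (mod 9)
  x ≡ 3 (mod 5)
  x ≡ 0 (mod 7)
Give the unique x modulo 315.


Moduli 9, 5, 7 are pairwise coprime; by CRT there is a unique solution modulo M = 9 · 5 · 7 = 315.
Solve pairwise, accumulating the modulus:
  Start with x ≡ 7 (mod 9).
  Combine with x ≡ 3 (mod 5): since gcd(9, 5) = 1, we get a unique residue mod 45.
    Write x = 7 + 9·t and substitute into x ≡ 3 (mod 5): 9·t ≡ 3 − 7 = -4 (mod 5).
    Reduce coefficients mod 5: 4·t ≡ 1 (mod 5).
    The inverse of 4 mod 5 is 4 (since 4·4 = 16 = 3·5 + 1), so t ≡ 4·1 = 4 ≡ 4 (mod 5).
    Then x = 7 + 9·4 = 43, valid modulo lcm(9, 5) = 45: x ≡ 43 (mod 45).
  Combine with x ≡ 0 (mod 7): since gcd(45, 7) = 1, we get a unique residue mod 315.
    Write x = 43 + 45·t and substitute into x ≡ 0 (mod 7): 45·t ≡ 0 − 43 = -43 (mod 7).
    Reduce coefficients mod 7: 3·t ≡ 6 (mod 7).
    The inverse of 3 mod 7 is 5 (since 3·5 = 15 = 2·7 + 1), so t ≡ 5·6 = 30 ≡ 2 (mod 7).
    Then x = 43 + 45·2 = 133, valid modulo lcm(45, 7) = 315: x ≡ 133 (mod 315).
Verify: 133 mod 9 = 7 ✓, 133 mod 5 = 3 ✓, 133 mod 7 = 0 ✓.

x ≡ 133 (mod 315).


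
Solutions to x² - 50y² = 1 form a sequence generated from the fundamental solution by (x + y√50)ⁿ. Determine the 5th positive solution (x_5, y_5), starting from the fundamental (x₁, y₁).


Step 1: Find the fundamental solution (x₁, y₁) of x² - 50y² = 1.
  Expand √50 as a continued fraction. a₀ = ⌊√50⌋ = 7; iterate m_{k+1} = d_k·a_k − m_k, d_{k+1} = (50 − m_{k+1}²)/d_k, a_{k+1} = ⌊(a₀ + m_{k+1})/d_{k+1}⌋ (starting m₀ = 0, d₀ = 1), with convergents p_k = a_k·p_{k-1} + p_{k-2}, q_k = a_k·q_{k-1} + q_{k-2} (p₋₁ = 1, q₋₁ = 0):
  k = 0: a₀ = 7; p₀/q₀ = 7/1; p₀² − 50·q₀² = 49 − 50 = -1.
  k = 1: m = 7, d = 1, a = ⌊(7 + 7)/1⌋ = 14; p/q = (14·7 + 1)/(14·1 + 0) = 99/14; p² − 50·q² = 9801 − 9800 = 1.
  The first convergent with p² − 50·q² = 1 gives the fundamental solution (x₁, y₁) = (99, 14).
Step 2: Apply the recurrence (x_{n+1}, y_{n+1}) = (x₁x_n + 50y₁y_n, x₁y_n + y₁x_n) repeatedly.
  From (x_1, y_1) = (99, 14): x_2 = 99·99 + 50·14·14 = 19601; y_2 = 99·14 + 14·99 = 2772.
  From (x_2, y_2) = (19601, 2772): x_3 = 99·19601 + 50·14·2772 = 3880899; y_3 = 99·2772 + 14·19601 = 548842.
  From (x_3, y_3) = (3880899, 548842): x_4 = 99·3880899 + 50·14·548842 = 768398401; y_4 = 99·548842 + 14·3880899 = 108667944.
  From (x_4, y_4) = (768398401, 108667944): x_5 = 99·768398401 + 50·14·108667944 = 152139002499; y_5 = 99·108667944 + 14·768398401 = 21515704070.
Step 3: Verify x_5² - 50·y_5² = 23146276081390728245001 - 23146276081390728245000 = 1 (should be 1). ✓

(x_1, y_1) = (99, 14); (x_5, y_5) = (152139002499, 21515704070).


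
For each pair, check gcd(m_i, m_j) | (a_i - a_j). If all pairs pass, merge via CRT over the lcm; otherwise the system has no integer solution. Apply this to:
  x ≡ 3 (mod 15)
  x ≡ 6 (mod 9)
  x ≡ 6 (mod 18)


Moduli 15, 9, 18 are not pairwise coprime, so CRT works modulo lcm(m_i) when all pairwise compatibility conditions hold.
Pairwise compatibility: gcd(m_i, m_j) must divide a_i - a_j for every pair.
Merge one congruence at a time:
  Start: x ≡ 3 (mod 15).
  Combine with x ≡ 6 (mod 9): gcd(15, 9) = 3; 6 - 3 = 3, which IS divisible by 3, so compatible.
    Write x = 3 + 15·t and substitute into x ≡ 6 (mod 9): 15·t ≡ 6 − 3 = 3 (mod 9).
    Divide the congruence (and modulus) by g = 3: 5·t ≡ 1 (mod 3).
    Reduce coefficients mod 3: 2·t ≡ 1 (mod 3).
    The inverse of 2 mod 3 is 2 (since 2·2 = 4 = 1·3 + 1), so t ≡ 2·1 = 2 ≡ 2 (mod 3).
    Then x = 3 + 15·2 = 33, valid modulo lcm(15, 9) = 45: x ≡ 33 (mod 45).
  Combine with x ≡ 6 (mod 18): gcd(45, 18) = 9; 6 - 33 = -27, which IS divisible by 9, so compatible.
    Write x = 33 + 45·t and substitute into x ≡ 6 (mod 18): 45·t ≡ 6 − 33 = -27 (mod 18).
    Divide the congruence (and modulus) by g = 9: 5·t ≡ -3 (mod 2).
    Reduce coefficients mod 2: 1·t ≡ 1 (mod 2).
    So t ≡ 1 (mod 2).
    Then x = 33 + 45·1 = 78, valid modulo lcm(45, 18) = 90: x ≡ 78 (mod 90).
Verify: 78 mod 15 = 3, 78 mod 9 = 6, 78 mod 18 = 6.

x ≡ 78 (mod 90).


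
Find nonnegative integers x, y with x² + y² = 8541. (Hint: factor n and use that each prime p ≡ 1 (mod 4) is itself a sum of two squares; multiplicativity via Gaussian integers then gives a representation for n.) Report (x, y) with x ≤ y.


Step 1: Factor n = 8541 = 3^2 · 13 · 73.
Step 2: Check the mod-4 condition on each prime factor: 3 ≡ 3 (mod 4), exponent 2 (must be even); 13 ≡ 1 (mod 4), exponent 1; 73 ≡ 1 (mod 4), exponent 1.
All primes ≡ 3 (mod 4) appear to even exponent (or don't appear), so by the two-squares theorem n IS expressible as a sum of two squares.
Step 3: Build a representation. Group n = k² · m with k = 3 and m = 13 · 73 = 949 (a product of primes ≡ 1 (mod 4)); a representation of m scales to one of n via (k·x)² + (k·y)² = k²(x² + y²). Each prime p ≡ 1 (mod 4) is itself a sum of two squares; find a² by testing p − a² for a perfect square:
  13: 13 − 1² = 12, 13 − 2² = 9 = 3² ⇒ 13 = 2² + 3².
  73: 73 − 1² = 72, 73 − 2² = 69, 73 − 3² = 64 = 8² ⇒ 73 = 3² + 8².
  Combine using the Brahmagupta–Fibonacci identity (a² + b²)(c² + d²) = (ac − bd)² + (ad + bc)² = (ac + bd)² + (ad − bc)²:
  13 · 73 = 949: from (2² + 3²)(3² + 8²), take (2·3 − 3·8, 2·8 + 3·3) = (6 − 24, 16 + 9) = (-18, 25); dropping signs (only squares matter) gives (18, 25); check 18² + 25² = 324 + 625 = 949 ✓.
  Scale by k = 3: (3·18, 3·25) = (54, 75).
Step 4: Order so x ≤ y and verify: 54² + 75² = 2916 + 5625 = 8541 = n. ✓

n = 8541 = 54² + 75² (one valid representation with x ≤ y).


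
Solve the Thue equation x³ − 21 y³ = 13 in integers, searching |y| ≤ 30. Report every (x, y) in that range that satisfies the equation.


The equation is x³ - 21y³ = 13. For fixed y, x³ = 21·y³ + 13, so a solution requires the RHS to be a perfect cube.
Strategy: iterate y from -30 to 30, compute RHS = 21·y³ + 13, and check whether it is a (positive or negative) perfect cube.
Check small values of y:
  y = 0: RHS = 13 is not a perfect cube.
  y = 1: RHS = 34 is not a perfect cube.
  y = -1: RHS = -8 = (-2)³ ⇒ x = -2 works.
  y = 2: RHS = 181 is not a perfect cube.
  y = -2: RHS = -155 is not a perfect cube.
  y = 3: RHS = 580 is not a perfect cube.
  y = -3: RHS = -554 is not a perfect cube.
Continuing, at y = -4: RHS = -1331 = (-11)³ ⇒ x = -11 works.
Searching the remaining y in |y| ≤ 30 finds no further solutions.
Collected solutions: (-2, -1), (-11, -4).

Solutions (with |y| ≤ 30): (-2, -1), (-11, -4).


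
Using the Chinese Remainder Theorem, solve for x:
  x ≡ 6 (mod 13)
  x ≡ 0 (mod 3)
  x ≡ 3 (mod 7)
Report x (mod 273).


Moduli 13, 3, 7 are pairwise coprime; by CRT there is a unique solution modulo M = 13 · 3 · 7 = 273.
Solve pairwise, accumulating the modulus:
  Start with x ≡ 6 (mod 13).
  Combine with x ≡ 0 (mod 3): since gcd(13, 3) = 1, we get a unique residue mod 39.
    Write x = 6 + 13·t and substitute into x ≡ 0 (mod 3): 13·t ≡ 0 − 6 = -6 (mod 3).
    Reduce coefficients mod 3: 1·t ≡ 0 (mod 3).
    So t ≡ 0 (mod 3).
    Then x = 6 + 13·0 = 6, valid modulo lcm(13, 3) = 39: x ≡ 6 (mod 39).
  Combine with x ≡ 3 (mod 7): since gcd(39, 7) = 1, we get a unique residue mod 273.
    Write x = 6 + 39·t and substitute into x ≡ 3 (mod 7): 39·t ≡ 3 − 6 = -3 (mod 7).
    Reduce coefficients mod 7: 4·t ≡ 4 (mod 7).
    The inverse of 4 mod 7 is 2 (since 4·2 = 8 = 1·7 + 1), so t ≡ 2·4 = 8 ≡ 1 (mod 7).
    Then x = 6 + 39·1 = 45, valid modulo lcm(39, 7) = 273: x ≡ 45 (mod 273).
Verify: 45 mod 13 = 6 ✓, 45 mod 3 = 0 ✓, 45 mod 7 = 3 ✓.

x ≡ 45 (mod 273).


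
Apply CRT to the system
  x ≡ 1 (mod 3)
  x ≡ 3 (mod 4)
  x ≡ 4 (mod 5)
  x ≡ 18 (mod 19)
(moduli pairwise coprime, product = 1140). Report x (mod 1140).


Product of moduli M = 3 · 4 · 5 · 19 = 1140.
Merge one congruence at a time:
  Start: x ≡ 1 (mod 3).
  Combine with x ≡ 3 (mod 4); new modulus lcm = 12.
    Write x = 1 + 3·t and substitute into x ≡ 3 (mod 4): 3·t ≡ 3 − 1 = 2 (mod 4).
    The inverse of 3 mod 4 is 3 (since 3·3 = 9 = 2·4 + 1), so t ≡ 3·2 = 6 ≡ 2 (mod 4).
    Then x = 1 + 3·2 = 7, valid modulo lcm(3, 4) = 12: x ≡ 7 (mod 12).
  Combine with x ≡ 4 (mod 5); new modulus lcm = 60.
    Write x = 7 + 12·t and substitute into x ≡ 4 (mod 5): 12·t ≡ 4 − 7 = -3 (mod 5).
    Reduce coefficients mod 5: 2·t ≡ 2 (mod 5).
    The inverse of 2 mod 5 is 3 (since 2·3 = 6 = 1·5 + 1), so t ≡ 3·2 = 6 ≡ 1 (mod 5).
    Then x = 7 + 12·1 = 19, valid modulo lcm(12, 5) = 60: x ≡ 19 (mod 60).
  Combine with x ≡ 18 (mod 19); new modulus lcm = 1140.
    Write x = 19 + 60·t and substitute into x ≡ 18 (mod 19): 60·t ≡ 18 − 19 = -1 (mod 19).
    Reduce coefficients mod 19: 3·t ≡ 18 (mod 19).
    The inverse of 3 mod 19 is 13 (since 3·13 = 39 = 2·19 + 1), so t ≡ 13·18 = 234 ≡ 6 (mod 19).
    Then x = 19 + 60·6 = 379, valid modulo lcm(60, 19) = 1140: x ≡ 379 (mod 1140).
Verify against each original: 379 mod 3 = 1, 379 mod 4 = 3, 379 mod 5 = 4, 379 mod 19 = 18.

x ≡ 379 (mod 1140).


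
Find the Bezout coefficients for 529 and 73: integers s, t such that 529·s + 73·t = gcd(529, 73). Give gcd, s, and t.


Euclidean algorithm on (529, 73) — divide until remainder is 0:
  529 = 7 · 73 + 18
  73 = 4 · 18 + 1
  18 = 18 · 1 + 0
gcd(529, 73) = 1.
Track Bezout coefficients alongside the remainders: start with r₀ = 529 = a·1 + b·0 (s = 1, t = 0) and r₁ = 73 = a·0 + b·1 (s = 0, t = 1); each new remainder r_{k+1} = r_{k-1} − q_k·r_k inherits s_{k+1} = s_{k-1} − q_k·s_k, t_{k+1} = t_{k-1} − q_k·t_k, so r_k = a·s_k + b·t_k at every step:
  q = 7: r = 18, s = 1 − 7·0 = 1, t = 0 − 7·1 = -7  (check: 529·1 + 73·(-7) = 18)
  q = 4: r = 1, s = 0 − 4·1 = -4, t = 1 − 4·(-7) = 29  (check: 529·(-4) + 73·29 = 1)
The row with r = 1 (the gcd) gives the Bezout coefficients s = -4, t = 29.
Result: 529 · (-4) + 73 · (29) = 1.

gcd(529, 73) = 1; s = -4, t = 29 (check: 529·(-4) + 73·29 = 1).


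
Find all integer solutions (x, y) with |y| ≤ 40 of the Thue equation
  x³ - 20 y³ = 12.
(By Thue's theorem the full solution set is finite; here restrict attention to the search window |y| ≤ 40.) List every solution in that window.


The equation is x³ - 20y³ = 12. For fixed y, x³ = 20·y³ + 12, so a solution requires the RHS to be a perfect cube.
Strategy: iterate y from -40 to 40, compute RHS = 20·y³ + 12, and check whether it is a (positive or negative) perfect cube.
Check small values of y:
  y = 0: RHS = 12 is not a perfect cube.
  y = 1: RHS = 32 is not a perfect cube.
  y = -1: RHS = -8 = (-2)³ ⇒ x = -2 works.
  y = 2: RHS = 172 is not a perfect cube.
  y = -2: RHS = -148 is not a perfect cube.
  y = 3: RHS = 552 is not a perfect cube.
  y = -3: RHS = -528 is not a perfect cube.
Continuing the search up to |y| = 40 finds no further solutions beyond those listed.
Collected solutions: (-2, -1).

Solutions (with |y| ≤ 40): (-2, -1).


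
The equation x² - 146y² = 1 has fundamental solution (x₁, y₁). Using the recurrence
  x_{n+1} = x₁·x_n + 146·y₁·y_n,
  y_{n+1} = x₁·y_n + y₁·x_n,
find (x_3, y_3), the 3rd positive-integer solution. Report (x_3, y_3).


Step 1: Find the fundamental solution (x₁, y₁) of x² - 146y² = 1.
  Expand √146 as a continued fraction. a₀ = ⌊√146⌋ = 12; iterate m_{k+1} = d_k·a_k − m_k, d_{k+1} = (146 − m_{k+1}²)/d_k, a_{k+1} = ⌊(a₀ + m_{k+1})/d_{k+1}⌋ (starting m₀ = 0, d₀ = 1), with convergents p_k = a_k·p_{k-1} + p_{k-2}, q_k = a_k·q_{k-1} + q_{k-2} (p₋₁ = 1, q₋₁ = 0):
  k = 0: a₀ = 12; p₀/q₀ = 12/1; p₀² − 146·q₀² = 144 − 146 = -2.
  k = 1: m = 12, d = 2, a = ⌊(12 + 12)/2⌋ = 12; p/q = (12·12 + 1)/(12·1 + 0) = 145/12; p² − 146·q² = 21025 − 21024 = 1.
  The first convergent with p² − 146·q² = 1 gives the fundamental solution (x₁, y₁) = (145, 12).
Step 2: Apply the recurrence (x_{n+1}, y_{n+1}) = (x₁x_n + 146y₁y_n, x₁y_n + y₁x_n) repeatedly.
  From (x_1, y_1) = (145, 12): x_2 = 145·145 + 146·12·12 = 42049; y_2 = 145·12 + 12·145 = 3480.
  From (x_2, y_2) = (42049, 3480): x_3 = 145·42049 + 146·12·3480 = 12194065; y_3 = 145·3480 + 12·42049 = 1009188.
Step 3: Verify x_3² - 146·y_3² = 148695221224225 - 148695221224224 = 1 (should be 1). ✓

(x_1, y_1) = (145, 12); (x_3, y_3) = (12194065, 1009188).


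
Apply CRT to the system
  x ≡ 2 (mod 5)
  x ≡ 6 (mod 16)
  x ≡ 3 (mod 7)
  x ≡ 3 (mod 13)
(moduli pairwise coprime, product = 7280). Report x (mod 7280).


Product of moduli M = 5 · 16 · 7 · 13 = 7280.
Merge one congruence at a time:
  Start: x ≡ 2 (mod 5).
  Combine with x ≡ 6 (mod 16); new modulus lcm = 80.
    Write x = 2 + 5·t and substitute into x ≡ 6 (mod 16): 5·t ≡ 6 − 2 = 4 (mod 16).
    The inverse of 5 mod 16 is 13 (since 5·13 = 65 = 4·16 + 1), so t ≡ 13·4 = 52 ≡ 4 (mod 16).
    Then x = 2 + 5·4 = 22, valid modulo lcm(5, 16) = 80: x ≡ 22 (mod 80).
  Combine with x ≡ 3 (mod 7); new modulus lcm = 560.
    Write x = 22 + 80·t and substitute into x ≡ 3 (mod 7): 80·t ≡ 3 − 22 = -19 (mod 7).
    Reduce coefficients mod 7: 3·t ≡ 2 (mod 7).
    The inverse of 3 mod 7 is 5 (since 3·5 = 15 = 2·7 + 1), so t ≡ 5·2 = 10 ≡ 3 (mod 7).
    Then x = 22 + 80·3 = 262, valid modulo lcm(80, 7) = 560: x ≡ 262 (mod 560).
  Combine with x ≡ 3 (mod 13); new modulus lcm = 7280.
    Write x = 262 + 560·t and substitute into x ≡ 3 (mod 13): 560·t ≡ 3 − 262 = -259 (mod 13).
    Reduce coefficients mod 13: 1·t ≡ 1 (mod 13).
    So t ≡ 1 (mod 13).
    Then x = 262 + 560·1 = 822, valid modulo lcm(560, 13) = 7280: x ≡ 822 (mod 7280).
Verify against each original: 822 mod 5 = 2, 822 mod 16 = 6, 822 mod 7 = 3, 822 mod 13 = 3.

x ≡ 822 (mod 7280).


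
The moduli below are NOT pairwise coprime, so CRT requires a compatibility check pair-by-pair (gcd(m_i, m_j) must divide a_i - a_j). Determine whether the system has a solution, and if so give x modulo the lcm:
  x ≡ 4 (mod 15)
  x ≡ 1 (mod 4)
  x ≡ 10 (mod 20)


Moduli 15, 4, 20 are not pairwise coprime, so CRT works modulo lcm(m_i) when all pairwise compatibility conditions hold.
Pairwise compatibility: gcd(m_i, m_j) must divide a_i - a_j for every pair.
Merge one congruence at a time:
  Start: x ≡ 4 (mod 15).
  Combine with x ≡ 1 (mod 4): gcd(15, 4) = 1; 1 - 4 = -3, which IS divisible by 1, so compatible.
    Write x = 4 + 15·t and substitute into x ≡ 1 (mod 4): 15·t ≡ 1 − 4 = -3 (mod 4).
    Reduce coefficients mod 4: 3·t ≡ 1 (mod 4).
    The inverse of 3 mod 4 is 3 (since 3·3 = 9 = 2·4 + 1), so t ≡ 3·1 = 3 ≡ 3 (mod 4).
    Then x = 4 + 15·3 = 49, valid modulo lcm(15, 4) = 60: x ≡ 49 (mod 60).
  Combine with x ≡ 10 (mod 20): gcd(60, 20) = 20, and 10 - 49 = -39 is NOT divisible by 20.
    ⇒ system is inconsistent (no integer solution).

No solution (the system is inconsistent).


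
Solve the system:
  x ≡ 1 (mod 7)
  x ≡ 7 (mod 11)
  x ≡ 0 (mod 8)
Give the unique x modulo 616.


Moduli 7, 11, 8 are pairwise coprime; by CRT there is a unique solution modulo M = 7 · 11 · 8 = 616.
Solve pairwise, accumulating the modulus:
  Start with x ≡ 1 (mod 7).
  Combine with x ≡ 7 (mod 11): since gcd(7, 11) = 1, we get a unique residue mod 77.
    Write x = 1 + 7·t and substitute into x ≡ 7 (mod 11): 7·t ≡ 7 − 1 = 6 (mod 11).
    The inverse of 7 mod 11 is 8 (since 7·8 = 56 = 5·11 + 1), so t ≡ 8·6 = 48 ≡ 4 (mod 11).
    Then x = 1 + 7·4 = 29, valid modulo lcm(7, 11) = 77: x ≡ 29 (mod 77).
  Combine with x ≡ 0 (mod 8): since gcd(77, 8) = 1, we get a unique residue mod 616.
    Write x = 29 + 77·t and substitute into x ≡ 0 (mod 8): 77·t ≡ 0 − 29 = -29 (mod 8).
    Reduce coefficients mod 8: 5·t ≡ 3 (mod 8).
    The inverse of 5 mod 8 is 5 (since 5·5 = 25 = 3·8 + 1), so t ≡ 5·3 = 15 ≡ 7 (mod 8).
    Then x = 29 + 77·7 = 568, valid modulo lcm(77, 8) = 616: x ≡ 568 (mod 616).
Verify: 568 mod 7 = 1 ✓, 568 mod 11 = 7 ✓, 568 mod 8 = 0 ✓.

x ≡ 568 (mod 616).


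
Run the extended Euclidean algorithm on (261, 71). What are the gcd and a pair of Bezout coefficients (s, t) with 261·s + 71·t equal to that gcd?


Euclidean algorithm on (261, 71) — divide until remainder is 0:
  261 = 3 · 71 + 48
  71 = 1 · 48 + 23
  48 = 2 · 23 + 2
  23 = 11 · 2 + 1
  2 = 2 · 1 + 0
gcd(261, 71) = 1.
Track Bezout coefficients alongside the remainders: start with r₀ = 261 = a·1 + b·0 (s = 1, t = 0) and r₁ = 71 = a·0 + b·1 (s = 0, t = 1); each new remainder r_{k+1} = r_{k-1} − q_k·r_k inherits s_{k+1} = s_{k-1} − q_k·s_k, t_{k+1} = t_{k-1} − q_k·t_k, so r_k = a·s_k + b·t_k at every step:
  q = 3: r = 48, s = 1 − 3·0 = 1, t = 0 − 3·1 = -3  (check: 261·1 + 71·(-3) = 48)
  q = 1: r = 23, s = 0 − 1·1 = -1, t = 1 − 1·(-3) = 4  (check: 261·(-1) + 71·4 = 23)
  q = 2: r = 2, s = 1 − 2·(-1) = 3, t = -3 − 2·4 = -11  (check: 261·3 + 71·(-11) = 2)
  q = 11: r = 1, s = -1 − 11·3 = -34, t = 4 − 11·(-11) = 125  (check: 261·(-34) + 71·125 = 1)
The row with r = 1 (the gcd) gives the Bezout coefficients s = -34, t = 125.
Result: 261 · (-34) + 71 · (125) = 1.

gcd(261, 71) = 1; s = -34, t = 125 (check: 261·(-34) + 71·125 = 1).


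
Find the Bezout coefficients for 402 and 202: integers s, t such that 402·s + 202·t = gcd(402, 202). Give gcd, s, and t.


Euclidean algorithm on (402, 202) — divide until remainder is 0:
  402 = 1 · 202 + 200
  202 = 1 · 200 + 2
  200 = 100 · 2 + 0
gcd(402, 202) = 2.
Track Bezout coefficients alongside the remainders: start with r₀ = 402 = a·1 + b·0 (s = 1, t = 0) and r₁ = 202 = a·0 + b·1 (s = 0, t = 1); each new remainder r_{k+1} = r_{k-1} − q_k·r_k inherits s_{k+1} = s_{k-1} − q_k·s_k, t_{k+1} = t_{k-1} − q_k·t_k, so r_k = a·s_k + b·t_k at every step:
  q = 1: r = 200, s = 1 − 1·0 = 1, t = 0 − 1·1 = -1  (check: 402·1 + 202·(-1) = 200)
  q = 1: r = 2, s = 0 − 1·1 = -1, t = 1 − 1·(-1) = 2  (check: 402·(-1) + 202·2 = 2)
The row with r = 2 (the gcd) gives the Bezout coefficients s = -1, t = 2.
Result: 402 · (-1) + 202 · (2) = 2.

gcd(402, 202) = 2; s = -1, t = 2 (check: 402·(-1) + 202·2 = 2).


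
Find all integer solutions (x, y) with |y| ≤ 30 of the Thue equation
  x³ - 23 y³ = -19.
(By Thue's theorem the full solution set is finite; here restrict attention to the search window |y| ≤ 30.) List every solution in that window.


The equation is x³ - 23y³ = -19. For fixed y, x³ = 23·y³ − 19, so a solution requires the RHS to be a perfect cube.
Strategy: iterate y from -30 to 30, compute RHS = 23·y³ − 19, and check whether it is a (positive or negative) perfect cube.
Check small values of y:
  y = 0: RHS = -19 is not a perfect cube.
  y = 1: RHS = 4 is not a perfect cube.
  y = -1: RHS = -42 is not a perfect cube.
  y = 2: RHS = 165 is not a perfect cube.
  y = -2: RHS = -203 is not a perfect cube.
  y = 3: RHS = 602 is not a perfect cube.
  y = -3: RHS = -640 is not a perfect cube.
Continuing the search up to |y| = 30 finds no solutions either.
No (x, y) in the scanned range satisfies the equation.

No integer solutions with |y| ≤ 30.


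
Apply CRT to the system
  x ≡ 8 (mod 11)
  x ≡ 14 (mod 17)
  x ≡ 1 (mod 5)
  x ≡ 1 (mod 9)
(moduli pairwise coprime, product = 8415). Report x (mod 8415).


Product of moduli M = 11 · 17 · 5 · 9 = 8415.
Merge one congruence at a time:
  Start: x ≡ 8 (mod 11).
  Combine with x ≡ 14 (mod 17); new modulus lcm = 187.
    Write x = 8 + 11·t and substitute into x ≡ 14 (mod 17): 11·t ≡ 14 − 8 = 6 (mod 17).
    The inverse of 11 mod 17 is 14 (since 11·14 = 154 = 9·17 + 1), so t ≡ 14·6 = 84 ≡ 16 (mod 17).
    Then x = 8 + 11·16 = 184, valid modulo lcm(11, 17) = 187: x ≡ 184 (mod 187).
  Combine with x ≡ 1 (mod 5); new modulus lcm = 935.
    Write x = 184 + 187·t and substitute into x ≡ 1 (mod 5): 187·t ≡ 1 − 184 = -183 (mod 5).
    Reduce coefficients mod 5: 2·t ≡ 2 (mod 5).
    The inverse of 2 mod 5 is 3 (since 2·3 = 6 = 1·5 + 1), so t ≡ 3·2 = 6 ≡ 1 (mod 5).
    Then x = 184 + 187·1 = 371, valid modulo lcm(187, 5) = 935: x ≡ 371 (mod 935).
  Combine with x ≡ 1 (mod 9); new modulus lcm = 8415.
    Write x = 371 + 935·t and substitute into x ≡ 1 (mod 9): 935·t ≡ 1 − 371 = -370 (mod 9).
    Reduce coefficients mod 9: 8·t ≡ 8 (mod 9).
    The inverse of 8 mod 9 is 8 (since 8·8 = 64 = 7·9 + 1), so t ≡ 8·8 = 64 ≡ 1 (mod 9).
    Then x = 371 + 935·1 = 1306, valid modulo lcm(935, 9) = 8415: x ≡ 1306 (mod 8415).
Verify against each original: 1306 mod 11 = 8, 1306 mod 17 = 14, 1306 mod 5 = 1, 1306 mod 9 = 1.

x ≡ 1306 (mod 8415).


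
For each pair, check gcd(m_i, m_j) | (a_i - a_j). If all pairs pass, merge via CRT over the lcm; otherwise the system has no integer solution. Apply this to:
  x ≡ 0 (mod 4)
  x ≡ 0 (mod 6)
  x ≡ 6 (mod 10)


Moduli 4, 6, 10 are not pairwise coprime, so CRT works modulo lcm(m_i) when all pairwise compatibility conditions hold.
Pairwise compatibility: gcd(m_i, m_j) must divide a_i - a_j for every pair.
Merge one congruence at a time:
  Start: x ≡ 0 (mod 4).
  Combine with x ≡ 0 (mod 6): gcd(4, 6) = 2; 0 - 0 = 0, which IS divisible by 2, so compatible.
    Write x = 0 + 4·t and substitute into x ≡ 0 (mod 6): 4·t ≡ 0 − 0 = 0 (mod 6).
    Divide the congruence (and modulus) by g = 2: 2·t ≡ 0 (mod 3).
    The inverse of 2 mod 3 is 2 (since 2·2 = 4 = 1·3 + 1), so t ≡ 2·0 = 0 ≡ 0 (mod 3).
    Then x = 0 + 4·0 = 0, valid modulo lcm(4, 6) = 12: x ≡ 0 (mod 12).
  Combine with x ≡ 6 (mod 10): gcd(12, 10) = 2; 6 - 0 = 6, which IS divisible by 2, so compatible.
    Write x = 0 + 12·t and substitute into x ≡ 6 (mod 10): 12·t ≡ 6 − 0 = 6 (mod 10).
    Divide the congruence (and modulus) by g = 2: 6·t ≡ 3 (mod 5).
    Reduce coefficients mod 5: 1·t ≡ 3 (mod 5).
    So t ≡ 3 (mod 5).
    Then x = 0 + 12·3 = 36, valid modulo lcm(12, 10) = 60: x ≡ 36 (mod 60).
Verify: 36 mod 4 = 0, 36 mod 6 = 0, 36 mod 10 = 6.

x ≡ 36 (mod 60).
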